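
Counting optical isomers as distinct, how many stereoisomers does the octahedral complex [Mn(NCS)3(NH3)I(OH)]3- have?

5

The distinct arrangements are (4 in all): NCS mer (3 arrangements); NCS fac (chiral).
One of these lacks any improper symmetry element and so occurs as an enantiomeric pair, giving 4 + 1 = 5 stereoisomers in total.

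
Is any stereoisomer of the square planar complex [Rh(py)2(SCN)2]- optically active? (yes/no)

no

There are 2 geometric isomers: py cis; py trans.
Each arrangement has an internal mirror plane or centre of symmetry, so none is chiral.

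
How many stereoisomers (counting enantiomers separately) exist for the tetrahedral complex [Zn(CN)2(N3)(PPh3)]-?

1

In a tetrahedral complex all four positions are equivalent and every pair of ligands is adjacent — there is no cis/trans distinction.
Only one geometric arrangement is possible.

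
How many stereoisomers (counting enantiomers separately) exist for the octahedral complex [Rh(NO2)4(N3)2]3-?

2

Working through the distinct placements yields 2 geometric isomers: N3 trans; N3 cis.
Each arrangement has an internal mirror plane or centre of symmetry, so none is chiral.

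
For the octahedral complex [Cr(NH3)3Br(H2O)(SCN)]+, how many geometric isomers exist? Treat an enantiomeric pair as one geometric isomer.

Systematic placement gives 4 geometric isomers: NH3 mer (3 arrangements); NH3 fac (chiral).

4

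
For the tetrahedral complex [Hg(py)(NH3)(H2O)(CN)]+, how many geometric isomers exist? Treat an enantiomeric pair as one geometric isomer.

1

Only one geometric arrangement is possible; it has no improper symmetry element, so it exists as a pair of enantiomers (2 stereoisomers).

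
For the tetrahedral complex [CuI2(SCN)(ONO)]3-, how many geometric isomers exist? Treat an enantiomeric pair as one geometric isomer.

1

All four vertices of a tetrahedron are equivalent and mutually adjacent, so cis/trans isomerism cannot arise.
Only one geometric arrangement is possible.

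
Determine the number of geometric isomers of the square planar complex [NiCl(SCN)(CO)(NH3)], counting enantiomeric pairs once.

3

In a square planar complex each vertex has one trans partner and two cis neighbours.
Working through the distinct placements yields 3 geometric isomers: (CO/NH3 trans, Cl/SCN trans); (CO/SCN trans, Cl/NH3 trans); (CO/Cl trans, NH3/SCN trans).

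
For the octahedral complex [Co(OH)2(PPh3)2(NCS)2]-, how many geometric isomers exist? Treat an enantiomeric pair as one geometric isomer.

The six octahedral sites form three mutually perpendicular trans pairs.
There are 5 geometric isomers: OH trans, PPh3 trans, NCS trans; OH cis, PPh3 cis, NCS trans; OH cis, PPh3 trans, NCS cis; OH cis, PPh3 cis, NCS cis (chiral); OH trans, PPh3 cis, NCS cis.

5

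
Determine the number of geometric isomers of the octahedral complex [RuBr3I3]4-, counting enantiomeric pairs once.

An octahedron has six vertices in three trans pairs; every non-trans pair is cis.
Systematic placement gives 2 geometric isomers: Br mer; Br fac.

2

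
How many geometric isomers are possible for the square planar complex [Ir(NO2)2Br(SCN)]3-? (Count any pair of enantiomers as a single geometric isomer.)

2

Working through the distinct placements yields 2 geometric isomers: NO2 cis; NO2 trans.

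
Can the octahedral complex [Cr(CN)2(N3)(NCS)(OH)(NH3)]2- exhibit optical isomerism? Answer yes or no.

yes

In an octahedral complex each vertex has one trans partner and four cis neighbours.
Placing the ligands in turn and identifying arrangements related by rotation or reflection leaves 9 distinct geometric isomers.
Of these, 6 lack any improper symmetry element and so occur as enantiomeric pairs, giving 9 + 6 = 15 stereoisomers in total.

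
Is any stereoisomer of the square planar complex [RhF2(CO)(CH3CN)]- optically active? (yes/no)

no

In a square planar complex each vertex has one trans partner and two cis neighbours.
Working through the distinct placements yields 2 geometric isomers: F cis; F trans.
Each arrangement has an internal mirror plane or centre of symmetry, so none is chiral.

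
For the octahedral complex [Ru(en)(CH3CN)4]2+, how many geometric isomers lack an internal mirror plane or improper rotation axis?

0

In an octahedral complex each vertex has one trans partner and four cis neighbours.
Each en is bidentate and must span two cis positions.
Only one geometric arrangement is possible.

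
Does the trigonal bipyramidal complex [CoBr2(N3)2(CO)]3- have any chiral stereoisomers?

A trigonal bipyramid has two axial and three equatorial sites, which are chemically inequivalent.
Systematic enumeration (placing each ligand type in turn and discarding arrangements equivalent by rotation or reflection) gives 5 geometric isomers.
One of these lacks any improper symmetry element and so occurs as an enantiomeric pair, giving 5 + 1 = 6 stereoisomers in total.

yes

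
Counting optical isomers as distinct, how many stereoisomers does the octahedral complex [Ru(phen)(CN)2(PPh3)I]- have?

An octahedron has six vertices in three trans pairs; every non-trans pair is cis.
Each phen is bidentate and must span two cis positions.
Working through the distinct placements yields 4 geometric isomers: CN trans; CN cis (3 arrangements, 2 chiral).
Of these, 2 lack any improper symmetry element and so occur as enantiomeric pairs, giving 4 + 2 = 6 stereoisomers in total.

6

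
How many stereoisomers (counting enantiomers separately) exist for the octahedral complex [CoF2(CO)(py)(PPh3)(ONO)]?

15

The six octahedral sites form three mutually perpendicular trans pairs.
Exhaustive case analysis gives 9 geometric isomers.
Of these, 6 lack any improper symmetry element and so occur as enantiomeric pairs, giving 9 + 6 = 15 stereoisomers in total.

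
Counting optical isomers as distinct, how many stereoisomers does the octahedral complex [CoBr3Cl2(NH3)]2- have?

The six octahedral sites form three mutually perpendicular trans pairs.
There are 3 geometric isomers: Br mer, Cl cis; Br mer, Cl trans; Br fac, Cl cis.
Each arrangement has an internal mirror plane or centre of symmetry, so none is chiral.

3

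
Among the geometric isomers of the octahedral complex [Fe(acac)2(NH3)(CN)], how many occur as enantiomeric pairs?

1

In an octahedral complex each vertex has one trans partner and four cis neighbours.
Each acac is bidentate and must span two cis positions.
There are 2 geometric isomers: NH3 and CN mutually trans; NH3 and CN mutually cis (chiral).
One of these lacks any improper symmetry element and so occurs as an enantiomeric pair, giving 2 + 1 = 3 stereoisomers in total.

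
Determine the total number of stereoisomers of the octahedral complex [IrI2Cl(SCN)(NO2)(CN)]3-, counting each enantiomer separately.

An octahedron has six vertices in three trans pairs; every non-trans pair is cis.
Exhaustive case analysis gives 9 geometric isomers.
Of these, 6 lack any improper symmetry element and so occur as enantiomeric pairs, giving 9 + 6 = 15 stereoisomers in total.

15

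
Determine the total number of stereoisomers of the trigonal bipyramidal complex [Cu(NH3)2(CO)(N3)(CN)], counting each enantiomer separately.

10

In a trigonal bipyramid the two axial positions differ from the three equatorial ones.
Systematic enumeration (placing each ligand type in turn and discarding arrangements equivalent by rotation or reflection) gives 7 geometric isomers.
Of these, 3 lack any improper symmetry element and so occur as enantiomeric pairs, giving 7 + 3 = 10 stereoisomers in total.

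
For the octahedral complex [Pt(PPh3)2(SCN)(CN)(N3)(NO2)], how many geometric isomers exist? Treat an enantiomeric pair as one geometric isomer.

9

The six octahedral sites form three mutually perpendicular trans pairs.
Exhaustive case analysis gives 9 geometric isomers.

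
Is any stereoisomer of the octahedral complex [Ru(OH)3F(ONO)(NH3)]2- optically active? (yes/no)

yes

The six octahedral sites form three mutually perpendicular trans pairs.
The distinct arrangements are (4 in all): OH mer (3 arrangements); OH fac (chiral).
One of these lacks any improper symmetry element and so occurs as an enantiomeric pair, giving 4 + 1 = 5 stereoisomers in total.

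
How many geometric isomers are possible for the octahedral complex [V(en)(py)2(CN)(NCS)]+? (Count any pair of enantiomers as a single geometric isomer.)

4

In an octahedral complex each vertex has one trans partner and four cis neighbours.
Each en is bidentate and must span two cis positions.
Working through the distinct placements yields 4 geometric isomers: py cis (3 arrangements, 2 chiral); py trans.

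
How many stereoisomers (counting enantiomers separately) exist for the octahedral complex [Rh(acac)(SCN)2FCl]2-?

An octahedron has six vertices in three trans pairs; every non-trans pair is cis.
Each acac is bidentate and must span two cis positions.
There are 4 geometric isomers: SCN cis (3 arrangements, 2 chiral); SCN trans.
Of these, 2 lack any improper symmetry element and so occur as enantiomeric pairs, giving 4 + 2 = 6 stereoisomers in total.

6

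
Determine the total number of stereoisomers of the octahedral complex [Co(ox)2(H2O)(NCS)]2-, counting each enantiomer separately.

The six octahedral sites form three mutually perpendicular trans pairs.
Each ox is bidentate and must span two cis positions.
There are 2 geometric isomers: H2O and NCS mutually trans; H2O and NCS mutually cis (chiral).
One of these lacks any improper symmetry element and so occurs as an enantiomeric pair, giving 2 + 1 = 3 stereoisomers in total.

3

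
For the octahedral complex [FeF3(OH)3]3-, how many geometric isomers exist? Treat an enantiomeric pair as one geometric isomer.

An octahedron has six vertices in three trans pairs; every non-trans pair is cis.
Working through the distinct placements yields 2 geometric isomers: F mer; F fac.

2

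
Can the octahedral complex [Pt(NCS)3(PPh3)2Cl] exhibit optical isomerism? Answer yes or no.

In an octahedral complex each vertex has one trans partner and four cis neighbours.
Working through the distinct placements yields 3 geometric isomers: NCS mer, PPh3 trans; NCS fac, PPh3 cis; NCS mer, PPh3 cis.
Each arrangement has an internal mirror plane or centre of symmetry, so none is chiral.

no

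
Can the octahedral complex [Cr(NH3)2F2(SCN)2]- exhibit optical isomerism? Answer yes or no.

Systematic placement gives 5 geometric isomers: NH3 trans, F trans, SCN trans; NH3 cis, F trans, SCN cis; NH3 cis, F cis, SCN trans; NH3 cis, F cis, SCN cis (chiral); NH3 trans, F cis, SCN cis.
One of these lacks any improper symmetry element and so occurs as an enantiomeric pair, giving 5 + 1 = 6 stereoisomers in total.

yes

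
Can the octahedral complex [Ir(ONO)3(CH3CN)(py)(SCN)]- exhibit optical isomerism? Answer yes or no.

An octahedron has six vertices in three trans pairs; every non-trans pair is cis.
Systematic placement gives 4 geometric isomers: ONO mer (3 arrangements); ONO fac (chiral).
One of these lacks any improper symmetry element and so occurs as an enantiomeric pair, giving 4 + 1 = 5 stereoisomers in total.

yes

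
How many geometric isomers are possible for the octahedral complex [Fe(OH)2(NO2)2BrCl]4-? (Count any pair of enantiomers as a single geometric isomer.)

6

An octahedron has six vertices in three trans pairs; every non-trans pair is cis.
Systematic placement gives 6 geometric isomers: OH trans, NO2 trans; OH cis, NO2 cis (3 arrangements, 2 chiral); OH trans, NO2 cis; OH cis, NO2 trans.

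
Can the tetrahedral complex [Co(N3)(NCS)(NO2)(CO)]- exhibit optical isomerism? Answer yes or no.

yes

All four vertices of a tetrahedron are equivalent and mutually adjacent, so cis/trans isomerism cannot arise.
Only one geometric arrangement is possible; it has no improper symmetry element, so it exists as a pair of enantiomers (2 stereoisomers).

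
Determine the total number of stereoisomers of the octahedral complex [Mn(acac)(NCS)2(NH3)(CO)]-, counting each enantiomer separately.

Each acac is bidentate and must span two cis positions.
Working through the distinct placements yields 4 geometric isomers: NCS cis (3 arrangements, 2 chiral); NCS trans.
Of these, 2 lack any improper symmetry element and so occur as enantiomeric pairs, giving 4 + 2 = 6 stereoisomers in total.

6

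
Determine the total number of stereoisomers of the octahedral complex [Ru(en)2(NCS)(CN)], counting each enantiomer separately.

3

An octahedron has six vertices in three trans pairs; every non-trans pair is cis.
Each en is bidentate and must span two cis positions.
Systematic placement gives 2 geometric isomers: NCS and CN mutually trans; NCS and CN mutually cis (chiral).
One of these lacks any improper symmetry element and so occurs as an enantiomeric pair, giving 2 + 1 = 3 stereoisomers in total.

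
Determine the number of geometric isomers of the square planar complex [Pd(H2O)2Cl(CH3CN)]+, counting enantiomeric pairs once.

2

A square has two trans pairs of vertices; adjacent vertices are cis.
Working through the distinct placements yields 2 geometric isomers: H2O cis; H2O trans.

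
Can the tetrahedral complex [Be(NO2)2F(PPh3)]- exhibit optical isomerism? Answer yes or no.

no

In a tetrahedral complex all four positions are equivalent and every pair of ligands is adjacent — there is no cis/trans distinction.
Only one geometric arrangement is possible.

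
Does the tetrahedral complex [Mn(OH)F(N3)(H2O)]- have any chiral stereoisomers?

yes

All four vertices of a tetrahedron are equivalent and mutually adjacent, so cis/trans isomerism cannot arise.
Only one geometric arrangement is possible; it has no improper symmetry element, so it exists as a pair of enantiomers (2 stereoisomers).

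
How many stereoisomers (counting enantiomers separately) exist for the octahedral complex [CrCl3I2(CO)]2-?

In an octahedral complex each vertex has one trans partner and four cis neighbours.
There are 3 geometric isomers: Cl mer, I trans; Cl fac, I cis; Cl mer, I cis.
Each arrangement has an internal mirror plane or centre of symmetry, so none is chiral.

3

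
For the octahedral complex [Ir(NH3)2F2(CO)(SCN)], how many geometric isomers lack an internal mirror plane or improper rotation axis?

2

Systematic placement gives 6 geometric isomers: NH3 cis, F cis (3 arrangements, 2 chiral); NH3 trans, F cis; NH3 cis, F trans; NH3 trans, F trans.
Of these, 2 lack any improper symmetry element and so occur as enantiomeric pairs, giving 6 + 2 = 8 stereoisomers in total.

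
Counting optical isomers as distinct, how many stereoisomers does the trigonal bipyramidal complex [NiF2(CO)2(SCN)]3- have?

6

In a trigonal bipyramid the two axial positions differ from the three equatorial ones.
Placing the ligands in turn and identifying arrangements related by rotation or reflection leaves 5 distinct geometric isomers.
One of these lacks any improper symmetry element and so occurs as an enantiomeric pair, giving 5 + 1 = 6 stereoisomers in total.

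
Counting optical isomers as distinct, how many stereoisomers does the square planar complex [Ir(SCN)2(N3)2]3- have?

2

A square has two trans pairs of vertices; adjacent vertices are cis.
The distinct arrangements are (2 in all): SCN cis; SCN trans.
Each arrangement has an internal mirror plane or centre of symmetry, so none is chiral.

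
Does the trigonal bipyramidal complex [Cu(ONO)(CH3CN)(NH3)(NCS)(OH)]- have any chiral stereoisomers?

yes

Exhaustive case analysis gives 10 geometric isomers.
Of these, 10 lack any improper symmetry element and so occur as enantiomeric pairs, giving 10 + 10 = 20 stereoisomers in total.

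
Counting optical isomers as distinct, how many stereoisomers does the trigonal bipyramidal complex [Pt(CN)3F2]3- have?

3

Working through the distinct placements yields 3 geometric isomers: F both equatorial; F one axial, one equatorial; F both axial.
Each arrangement has an internal mirror plane or centre of symmetry, so none is chiral.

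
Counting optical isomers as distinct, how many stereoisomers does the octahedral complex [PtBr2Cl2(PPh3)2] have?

6

Working through the distinct placements yields 5 geometric isomers: Br trans, Cl trans, PPh3 trans; Br trans, Cl cis, PPh3 cis; Br cis, Cl cis, PPh3 trans; Br cis, Cl cis, PPh3 cis (chiral); Br cis, Cl trans, PPh3 cis.
One of these lacks any improper symmetry element and so occurs as an enantiomeric pair, giving 5 + 1 = 6 stereoisomers in total.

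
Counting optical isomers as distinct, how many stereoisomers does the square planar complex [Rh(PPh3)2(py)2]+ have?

In a square planar complex each vertex has one trans partner and two cis neighbours.
The distinct arrangements are (2 in all): PPh3 cis; PPh3 trans.
Each arrangement has an internal mirror plane or centre of symmetry, so none is chiral.

2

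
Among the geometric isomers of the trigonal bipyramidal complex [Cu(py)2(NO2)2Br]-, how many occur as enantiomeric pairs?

Placing the ligands in turn and identifying arrangements related by rotation or reflection leaves 5 distinct geometric isomers.
One of these lacks any improper symmetry element and so occurs as an enantiomeric pair, giving 5 + 1 = 6 stereoisomers in total.

1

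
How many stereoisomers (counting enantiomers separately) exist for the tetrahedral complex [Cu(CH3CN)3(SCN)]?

1

Only one geometric arrangement is possible.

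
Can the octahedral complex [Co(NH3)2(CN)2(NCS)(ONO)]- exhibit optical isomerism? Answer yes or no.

yes

The six octahedral sites form three mutually perpendicular trans pairs.
The distinct arrangements are (6 in all): NH3 cis, CN trans; NH3 trans, CN trans; NH3 cis, CN cis (3 arrangements, 2 chiral); NH3 trans, CN cis.
Of these, 2 lack any improper symmetry element and so occur as enantiomeric pairs, giving 6 + 2 = 8 stereoisomers in total.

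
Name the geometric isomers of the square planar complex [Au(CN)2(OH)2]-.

cis and trans

In a square planar complex each vertex has one trans partner and two cis neighbours.
The distinct arrangements are (2 in all): CN cis; CN trans.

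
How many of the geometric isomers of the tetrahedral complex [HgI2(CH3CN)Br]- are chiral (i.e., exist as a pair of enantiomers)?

In a tetrahedral complex all four positions are equivalent and every pair of ligands is adjacent — there is no cis/trans distinction.
Only one geometric arrangement is possible.

0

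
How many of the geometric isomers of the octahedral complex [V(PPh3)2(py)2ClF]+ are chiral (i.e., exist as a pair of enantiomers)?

2

The six octahedral sites form three mutually perpendicular trans pairs.
Working through the distinct placements yields 6 geometric isomers: PPh3 trans, py trans; PPh3 cis, py cis (3 arrangements, 2 chiral); PPh3 cis, py trans; PPh3 trans, py cis.
Of these, 2 lack any improper symmetry element and so occur as enantiomeric pairs, giving 6 + 2 = 8 stereoisomers in total.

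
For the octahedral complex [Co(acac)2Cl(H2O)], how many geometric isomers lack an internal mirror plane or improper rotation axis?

The six octahedral sites form three mutually perpendicular trans pairs.
Each acac is bidentate and must span two cis positions.
The distinct arrangements are (2 in all): Cl and H2O mutually trans; Cl and H2O mutually cis (chiral).
One of these lacks any improper symmetry element and so occurs as an enantiomeric pair, giving 2 + 1 = 3 stereoisomers in total.

1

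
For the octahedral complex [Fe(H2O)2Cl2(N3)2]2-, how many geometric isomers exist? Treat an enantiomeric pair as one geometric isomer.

5

An octahedron has six vertices in three trans pairs; every non-trans pair is cis.
Working through the distinct placements yields 5 geometric isomers: H2O trans, Cl trans, N3 trans; H2O cis, Cl trans, N3 cis; H2O cis, Cl cis, N3 trans; H2O cis, Cl cis, N3 cis (chiral); H2O trans, Cl cis, N3 cis.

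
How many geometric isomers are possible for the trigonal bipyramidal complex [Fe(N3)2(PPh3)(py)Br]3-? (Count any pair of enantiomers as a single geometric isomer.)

A trigonal bipyramid has two axial and three equatorial sites, which are chemically inequivalent.
Exhaustive case analysis gives 7 geometric isomers.

7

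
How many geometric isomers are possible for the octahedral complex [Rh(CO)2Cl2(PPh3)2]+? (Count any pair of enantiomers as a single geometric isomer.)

The six octahedral sites form three mutually perpendicular trans pairs.
Systematic placement gives 5 geometric isomers: CO trans, Cl trans, PPh3 trans; CO trans, Cl cis, PPh3 cis; CO cis, Cl cis, PPh3 trans; CO cis, Cl cis, PPh3 cis (chiral); CO cis, Cl trans, PPh3 cis.

5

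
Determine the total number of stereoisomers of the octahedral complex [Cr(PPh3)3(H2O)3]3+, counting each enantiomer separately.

In an octahedral complex each vertex has one trans partner and four cis neighbours.
Systematic placement gives 2 geometric isomers: PPh3 mer; PPh3 fac.
Each arrangement has an internal mirror plane or centre of symmetry, so none is chiral.

2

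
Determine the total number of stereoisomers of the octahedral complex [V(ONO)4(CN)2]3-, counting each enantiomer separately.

2

There are 2 geometric isomers: CN trans; CN cis.
Each arrangement has an internal mirror plane or centre of symmetry, so none is chiral.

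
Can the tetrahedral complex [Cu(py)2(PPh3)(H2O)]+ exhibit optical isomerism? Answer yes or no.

In a tetrahedral complex all four positions are equivalent and every pair of ligands is adjacent — there is no cis/trans distinction.
Only one geometric arrangement is possible.

no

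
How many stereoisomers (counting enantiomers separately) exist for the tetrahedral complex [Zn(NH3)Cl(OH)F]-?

2

All four vertices of a tetrahedron are equivalent and mutually adjacent, so cis/trans isomerism cannot arise.
Only one geometric arrangement is possible; it has no improper symmetry element, so it exists as a pair of enantiomers (2 stereoisomers).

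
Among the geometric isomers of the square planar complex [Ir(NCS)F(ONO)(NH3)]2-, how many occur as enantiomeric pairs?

0

A square has two trans pairs of vertices; adjacent vertices are cis.
There are 3 geometric isomers: (F/NH3 trans, NCS/ONO trans); (F/ONO trans, NCS/NH3 trans); (F/NCS trans, NH3/ONO trans).
Each arrangement has an internal mirror plane or centre of symmetry, so none is chiral.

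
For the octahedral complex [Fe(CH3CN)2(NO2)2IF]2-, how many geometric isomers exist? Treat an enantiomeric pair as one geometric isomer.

6

Systematic placement gives 6 geometric isomers: CH3CN trans, NO2 trans; CH3CN trans, NO2 cis; CH3CN cis, NO2 trans; CH3CN cis, NO2 cis (3 arrangements, 2 chiral).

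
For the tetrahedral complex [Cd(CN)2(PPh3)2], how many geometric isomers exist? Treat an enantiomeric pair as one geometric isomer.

1

All four vertices of a tetrahedron are equivalent and mutually adjacent, so cis/trans isomerism cannot arise.
Only one geometric arrangement is possible.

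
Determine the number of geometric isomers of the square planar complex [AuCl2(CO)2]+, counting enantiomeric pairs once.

The distinct arrangements are (2 in all): Cl cis; Cl trans.

2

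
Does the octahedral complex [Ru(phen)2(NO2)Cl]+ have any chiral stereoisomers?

The six octahedral sites form three mutually perpendicular trans pairs.
Each phen is bidentate and must span two cis positions.
The distinct arrangements are (2 in all): NO2 and Cl mutually trans; NO2 and Cl mutually cis (chiral).
One of these lacks any improper symmetry element and so occurs as an enantiomeric pair, giving 2 + 1 = 3 stereoisomers in total.

yes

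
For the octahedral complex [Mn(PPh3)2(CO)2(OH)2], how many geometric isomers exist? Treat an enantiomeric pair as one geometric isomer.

5

An octahedron has six vertices in three trans pairs; every non-trans pair is cis.
There are 5 geometric isomers: PPh3 trans, CO trans, OH trans; PPh3 cis, CO trans, OH cis; PPh3 trans, CO cis, OH cis; PPh3 cis, CO cis, OH cis (chiral); PPh3 cis, CO cis, OH trans.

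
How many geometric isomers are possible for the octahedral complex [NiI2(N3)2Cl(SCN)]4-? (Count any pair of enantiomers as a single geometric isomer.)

6

Systematic placement gives 6 geometric isomers: I cis, N3 cis (3 arrangements, 2 chiral); I cis, N3 trans; I trans, N3 cis; I trans, N3 trans.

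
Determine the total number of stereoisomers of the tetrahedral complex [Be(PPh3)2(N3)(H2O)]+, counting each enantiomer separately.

1

All four vertices of a tetrahedron are equivalent and mutually adjacent, so cis/trans isomerism cannot arise.
Only one geometric arrangement is possible.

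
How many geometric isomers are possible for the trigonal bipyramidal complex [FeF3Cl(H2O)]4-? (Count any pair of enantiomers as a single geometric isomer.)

4

In a trigonal bipyramid the two axial positions differ from the three equatorial ones.
There are 4 geometric isomers: Cl axial, H2O equatorial; Cl axial, H2O axial; Cl equatorial, H2O equatorial; Cl equatorial, H2O axial.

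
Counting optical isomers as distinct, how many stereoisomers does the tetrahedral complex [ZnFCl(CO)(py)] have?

Only one geometric arrangement is possible; it has no improper symmetry element, so it exists as a pair of enantiomers (2 stereoisomers).

2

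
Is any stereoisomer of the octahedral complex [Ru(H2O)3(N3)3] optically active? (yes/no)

An octahedron has six vertices in three trans pairs; every non-trans pair is cis.
Working through the distinct placements yields 2 geometric isomers: H2O mer; H2O fac.
Each arrangement has an internal mirror plane or centre of symmetry, so none is chiral.

no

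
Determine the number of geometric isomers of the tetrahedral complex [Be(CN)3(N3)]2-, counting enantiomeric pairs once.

1

Only one geometric arrangement is possible.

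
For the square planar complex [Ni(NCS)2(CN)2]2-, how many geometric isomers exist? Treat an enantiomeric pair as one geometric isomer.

In a square planar complex each vertex has one trans partner and two cis neighbours.
Working through the distinct placements yields 2 geometric isomers: NCS cis; NCS trans.

2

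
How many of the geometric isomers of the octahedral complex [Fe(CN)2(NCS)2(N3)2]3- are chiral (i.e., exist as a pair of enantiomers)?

The six octahedral sites form three mutually perpendicular trans pairs.
There are 5 geometric isomers: CN trans, NCS trans, N3 trans; CN trans, NCS cis, N3 cis; CN cis, NCS trans, N3 cis; CN cis, NCS cis, N3 cis (chiral); CN cis, NCS cis, N3 trans.
One of these lacks any improper symmetry element and so occurs as an enantiomeric pair, giving 5 + 1 = 6 stereoisomers in total.

1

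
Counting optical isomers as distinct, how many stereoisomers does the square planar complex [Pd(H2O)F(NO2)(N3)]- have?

In a square planar complex each vertex has one trans partner and two cis neighbours.
Working through the distinct placements yields 3 geometric isomers: (F/N3 trans, H2O/NO2 trans); (F/NO2 trans, H2O/N3 trans); (F/H2O trans, N3/NO2 trans).
Each arrangement has an internal mirror plane or centre of symmetry, so none is chiral.

3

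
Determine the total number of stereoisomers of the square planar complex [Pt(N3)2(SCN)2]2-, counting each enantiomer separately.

2

In a square planar complex each vertex has one trans partner and two cis neighbours.
Systematic placement gives 2 geometric isomers: N3 cis; N3 trans.
Each arrangement has an internal mirror plane or centre of symmetry, so none is chiral.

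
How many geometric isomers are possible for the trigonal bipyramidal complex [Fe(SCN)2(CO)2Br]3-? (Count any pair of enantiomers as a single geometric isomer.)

5

A trigonal bipyramid has two axial and three equatorial sites, which are chemically inequivalent.
Placing the ligands in turn and identifying arrangements related by rotation or reflection leaves 5 distinct geometric isomers.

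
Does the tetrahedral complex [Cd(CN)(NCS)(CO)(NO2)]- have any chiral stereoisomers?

All four vertices of a tetrahedron are equivalent and mutually adjacent, so cis/trans isomerism cannot arise.
Only one geometric arrangement is possible; it has no improper symmetry element, so it exists as a pair of enantiomers (2 stereoisomers).

yes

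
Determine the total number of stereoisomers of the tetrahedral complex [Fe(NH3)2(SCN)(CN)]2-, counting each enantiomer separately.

1

Only one geometric arrangement is possible.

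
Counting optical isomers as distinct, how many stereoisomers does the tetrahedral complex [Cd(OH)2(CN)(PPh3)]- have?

1

All four vertices of a tetrahedron are equivalent and mutually adjacent, so cis/trans isomerism cannot arise.
Only one geometric arrangement is possible.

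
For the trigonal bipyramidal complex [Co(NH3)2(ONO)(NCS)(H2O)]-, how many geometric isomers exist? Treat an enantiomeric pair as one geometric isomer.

A trigonal bipyramid has two axial and three equatorial sites, which are chemically inequivalent.
Placing the ligands in turn and identifying arrangements related by rotation or reflection leaves 7 distinct geometric isomers.

7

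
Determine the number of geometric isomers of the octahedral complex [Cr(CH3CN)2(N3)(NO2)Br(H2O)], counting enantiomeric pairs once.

9

In an octahedral complex each vertex has one trans partner and four cis neighbours.
Placing the ligands in turn and identifying arrangements related by rotation or reflection leaves 9 distinct geometric isomers.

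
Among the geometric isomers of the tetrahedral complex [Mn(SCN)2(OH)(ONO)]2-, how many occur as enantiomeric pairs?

0

In a tetrahedral complex all four positions are equivalent and every pair of ligands is adjacent — there is no cis/trans distinction.
Only one geometric arrangement is possible.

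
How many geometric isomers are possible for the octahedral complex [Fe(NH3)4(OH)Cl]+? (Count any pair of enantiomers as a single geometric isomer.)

An octahedron has six vertices in three trans pairs; every non-trans pair is cis.
The distinct arrangements are (2 in all): OH and Cl mutually cis; OH and Cl mutually trans.

2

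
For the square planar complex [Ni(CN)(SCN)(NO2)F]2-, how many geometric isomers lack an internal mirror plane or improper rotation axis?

A square has two trans pairs of vertices; adjacent vertices are cis.
Systematic placement gives 3 geometric isomers: (CN/NO2 trans, F/SCN trans); (CN/SCN trans, F/NO2 trans); (CN/F trans, NO2/SCN trans).
Each arrangement has an internal mirror plane or centre of symmetry, so none is chiral.

0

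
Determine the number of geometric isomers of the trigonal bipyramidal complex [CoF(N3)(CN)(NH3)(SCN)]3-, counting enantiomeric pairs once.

Systematic enumeration (placing each ligand type in turn and discarding arrangements equivalent by rotation or reflection) gives 10 geometric isomers.

10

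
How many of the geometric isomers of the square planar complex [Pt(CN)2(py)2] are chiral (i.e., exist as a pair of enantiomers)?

In a square planar complex each vertex has one trans partner and two cis neighbours.
Systematic placement gives 2 geometric isomers: CN cis; CN trans.
Each arrangement has an internal mirror plane or centre of symmetry, so none is chiral.

0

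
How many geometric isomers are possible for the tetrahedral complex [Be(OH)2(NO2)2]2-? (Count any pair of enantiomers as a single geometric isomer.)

1

In a tetrahedral complex all four positions are equivalent and every pair of ligands is adjacent — there is no cis/trans distinction.
Only one geometric arrangement is possible.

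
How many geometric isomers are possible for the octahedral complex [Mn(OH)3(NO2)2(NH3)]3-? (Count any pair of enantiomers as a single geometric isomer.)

3

In an octahedral complex each vertex has one trans partner and four cis neighbours.
There are 3 geometric isomers: OH mer, NO2 cis; OH mer, NO2 trans; OH fac, NO2 cis.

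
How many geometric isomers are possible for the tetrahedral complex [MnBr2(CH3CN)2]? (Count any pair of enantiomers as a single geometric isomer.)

All four vertices of a tetrahedron are equivalent and mutually adjacent, so cis/trans isomerism cannot arise.
Only one geometric arrangement is possible.

1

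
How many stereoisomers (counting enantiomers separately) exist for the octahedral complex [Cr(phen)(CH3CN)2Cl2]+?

The six octahedral sites form three mutually perpendicular trans pairs.
Each phen is bidentate and must span two cis positions.
Working through the distinct placements yields 3 geometric isomers: CH3CN trans, Cl cis; CH3CN cis, Cl cis (chiral); CH3CN cis, Cl trans.
One of these lacks any improper symmetry element and so occurs as an enantiomeric pair, giving 3 + 1 = 4 stereoisomers in total.

4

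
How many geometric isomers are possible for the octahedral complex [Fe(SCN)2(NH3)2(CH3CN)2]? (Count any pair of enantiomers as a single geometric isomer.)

5

In an octahedral complex each vertex has one trans partner and four cis neighbours.
Working through the distinct placements yields 5 geometric isomers: SCN trans, NH3 trans, CH3CN trans; SCN cis, NH3 cis, CH3CN trans; SCN trans, NH3 cis, CH3CN cis; SCN cis, NH3 cis, CH3CN cis (chiral); SCN cis, NH3 trans, CH3CN cis.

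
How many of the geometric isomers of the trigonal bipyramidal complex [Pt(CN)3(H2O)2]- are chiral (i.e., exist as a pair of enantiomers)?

In a trigonal bipyramid the two axial positions differ from the three equatorial ones.
There are 3 geometric isomers: H2O both equatorial; H2O one axial, one equatorial; H2O both axial.
Each arrangement has an internal mirror plane or centre of symmetry, so none is chiral.

0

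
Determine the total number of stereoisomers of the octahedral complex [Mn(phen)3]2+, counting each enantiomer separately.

Each phen is bidentate and must span two cis positions.
Only one geometric arrangement is possible; it has no improper symmetry element, so it exists as a pair of enantiomers (2 stereoisomers).

2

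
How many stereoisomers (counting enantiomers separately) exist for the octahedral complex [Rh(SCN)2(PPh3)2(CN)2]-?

6

The six octahedral sites form three mutually perpendicular trans pairs.
The distinct arrangements are (5 in all): SCN trans, PPh3 trans, CN trans; SCN cis, PPh3 cis, CN trans; SCN trans, PPh3 cis, CN cis; SCN cis, PPh3 cis, CN cis (chiral); SCN cis, PPh3 trans, CN cis.
One of these lacks any improper symmetry element and so occurs as an enantiomeric pair, giving 5 + 1 = 6 stereoisomers in total.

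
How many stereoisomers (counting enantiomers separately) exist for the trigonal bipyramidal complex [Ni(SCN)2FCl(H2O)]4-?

In a trigonal bipyramid the two axial positions differ from the three equatorial ones.
Placing the ligands in turn and identifying arrangements related by rotation or reflection leaves 7 distinct geometric isomers.
Of these, 3 lack any improper symmetry element and so occur as enantiomeric pairs, giving 7 + 3 = 10 stereoisomers in total.

10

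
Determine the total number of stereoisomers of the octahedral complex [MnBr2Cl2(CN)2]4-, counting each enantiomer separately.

6

An octahedron has six vertices in three trans pairs; every non-trans pair is cis.
Working through the distinct placements yields 5 geometric isomers: Br trans, Cl trans, CN trans; Br trans, Cl cis, CN cis; Br cis, Cl trans, CN cis; Br cis, Cl cis, CN cis (chiral); Br cis, Cl cis, CN trans.
One of these lacks any improper symmetry element and so occurs as an enantiomeric pair, giving 5 + 1 = 6 stereoisomers in total.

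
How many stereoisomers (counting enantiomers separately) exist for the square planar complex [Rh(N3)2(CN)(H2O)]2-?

2

A square has two trans pairs of vertices; adjacent vertices are cis.
Working through the distinct placements yields 2 geometric isomers: N3 cis; N3 trans.
Each arrangement has an internal mirror plane or centre of symmetry, so none is chiral.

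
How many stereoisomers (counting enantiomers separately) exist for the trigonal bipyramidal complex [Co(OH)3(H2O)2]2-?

In a trigonal bipyramid the two axial positions differ from the three equatorial ones.
The distinct arrangements are (3 in all): H2O both axial; H2O one axial, one equatorial; H2O both equatorial.
Each arrangement has an internal mirror plane or centre of symmetry, so none is chiral.

3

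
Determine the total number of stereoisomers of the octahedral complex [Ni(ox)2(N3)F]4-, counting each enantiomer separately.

3

Each ox is bidentate and must span two cis positions.
The distinct arrangements are (2 in all): N3 and F mutually trans; N3 and F mutually cis (chiral).
One of these lacks any improper symmetry element and so occurs as an enantiomeric pair, giving 2 + 1 = 3 stereoisomers in total.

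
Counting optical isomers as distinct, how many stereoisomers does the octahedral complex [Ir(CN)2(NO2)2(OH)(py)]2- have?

8

There are 6 geometric isomers: CN trans, NO2 trans; CN trans, NO2 cis; CN cis, NO2 cis (3 arrangements, 2 chiral); CN cis, NO2 trans.
Of these, 2 lack any improper symmetry element and so occur as enantiomeric pairs, giving 6 + 2 = 8 stereoisomers in total.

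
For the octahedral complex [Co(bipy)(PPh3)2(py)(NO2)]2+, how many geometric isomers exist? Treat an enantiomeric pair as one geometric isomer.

In an octahedral complex each vertex has one trans partner and four cis neighbours.
Each bipy is bidentate and must span two cis positions.
The distinct arrangements are (4 in all): PPh3 cis (3 arrangements, 2 chiral); PPh3 trans.

4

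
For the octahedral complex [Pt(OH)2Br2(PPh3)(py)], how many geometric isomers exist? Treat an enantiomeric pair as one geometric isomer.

6

An octahedron has six vertices in three trans pairs; every non-trans pair is cis.
Working through the distinct placements yields 6 geometric isomers: OH trans, Br trans; OH cis, Br trans; OH cis, Br cis (3 arrangements, 2 chiral); OH trans, Br cis.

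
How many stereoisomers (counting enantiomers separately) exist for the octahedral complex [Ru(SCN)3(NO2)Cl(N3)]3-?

There are 4 geometric isomers: SCN mer (3 arrangements); SCN fac (chiral).
One of these lacks any improper symmetry element and so occurs as an enantiomeric pair, giving 4 + 1 = 5 stereoisomers in total.

5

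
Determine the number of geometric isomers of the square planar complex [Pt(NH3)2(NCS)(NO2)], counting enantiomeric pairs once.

A square has two trans pairs of vertices; adjacent vertices are cis.
Systematic placement gives 2 geometric isomers: NH3 cis; NH3 trans.

2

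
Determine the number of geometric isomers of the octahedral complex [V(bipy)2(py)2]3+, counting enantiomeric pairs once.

Each bipy is bidentate and must span two cis positions.
There are 2 geometric isomers: py trans; py cis (chiral).

2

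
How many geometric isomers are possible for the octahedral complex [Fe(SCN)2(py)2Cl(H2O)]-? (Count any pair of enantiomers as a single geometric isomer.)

6

Systematic placement gives 6 geometric isomers: SCN trans, py trans; SCN cis, py cis (3 arrangements, 2 chiral); SCN cis, py trans; SCN trans, py cis.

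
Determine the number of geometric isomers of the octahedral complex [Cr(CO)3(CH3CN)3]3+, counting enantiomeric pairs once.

In an octahedral complex each vertex has one trans partner and four cis neighbours.
Working through the distinct placements yields 2 geometric isomers: CO mer; CO fac.

2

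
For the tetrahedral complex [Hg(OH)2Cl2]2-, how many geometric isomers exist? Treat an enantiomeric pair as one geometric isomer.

1

All four vertices of a tetrahedron are equivalent and mutually adjacent, so cis/trans isomerism cannot arise.
Only one geometric arrangement is possible.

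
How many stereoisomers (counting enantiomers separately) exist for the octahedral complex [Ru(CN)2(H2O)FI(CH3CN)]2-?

An octahedron has six vertices in three trans pairs; every non-trans pair is cis.
Systematic enumeration (placing each ligand type in turn and discarding arrangements equivalent by rotation or reflection) gives 9 geometric isomers.
Of these, 6 lack any improper symmetry element and so occur as enantiomeric pairs, giving 9 + 6 = 15 stereoisomers in total.

15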